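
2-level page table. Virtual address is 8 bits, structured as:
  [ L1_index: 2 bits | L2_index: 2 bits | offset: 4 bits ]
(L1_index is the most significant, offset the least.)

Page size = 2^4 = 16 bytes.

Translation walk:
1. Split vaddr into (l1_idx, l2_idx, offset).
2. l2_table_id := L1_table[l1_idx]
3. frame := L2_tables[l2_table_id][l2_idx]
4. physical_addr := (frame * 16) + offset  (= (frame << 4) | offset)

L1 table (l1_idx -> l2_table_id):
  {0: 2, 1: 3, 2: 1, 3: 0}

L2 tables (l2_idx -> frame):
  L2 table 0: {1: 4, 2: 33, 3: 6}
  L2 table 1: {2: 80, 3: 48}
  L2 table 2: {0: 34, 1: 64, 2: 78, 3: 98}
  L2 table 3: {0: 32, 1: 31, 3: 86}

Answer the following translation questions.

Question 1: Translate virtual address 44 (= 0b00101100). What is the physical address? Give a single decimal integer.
Answer: 1260

Derivation:
vaddr = 44 = 0b00101100
Split: l1_idx=0, l2_idx=2, offset=12
L1[0] = 2
L2[2][2] = 78
paddr = 78 * 16 + 12 = 1260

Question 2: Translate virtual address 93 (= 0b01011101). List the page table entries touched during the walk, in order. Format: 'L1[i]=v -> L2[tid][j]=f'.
vaddr = 93 = 0b01011101
Split: l1_idx=1, l2_idx=1, offset=13

Answer: L1[1]=3 -> L2[3][1]=31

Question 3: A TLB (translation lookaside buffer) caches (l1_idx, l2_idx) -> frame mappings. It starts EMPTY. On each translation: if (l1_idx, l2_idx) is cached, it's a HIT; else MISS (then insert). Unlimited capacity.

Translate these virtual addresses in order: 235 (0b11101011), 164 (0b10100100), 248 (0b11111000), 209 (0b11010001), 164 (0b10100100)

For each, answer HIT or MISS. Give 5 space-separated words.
Answer: MISS MISS MISS MISS HIT

Derivation:
vaddr=235: (3,2) not in TLB -> MISS, insert
vaddr=164: (2,2) not in TLB -> MISS, insert
vaddr=248: (3,3) not in TLB -> MISS, insert
vaddr=209: (3,1) not in TLB -> MISS, insert
vaddr=164: (2,2) in TLB -> HIT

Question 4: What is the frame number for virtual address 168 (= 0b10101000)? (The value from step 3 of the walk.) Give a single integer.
vaddr = 168: l1_idx=2, l2_idx=2
L1[2] = 1; L2[1][2] = 80

Answer: 80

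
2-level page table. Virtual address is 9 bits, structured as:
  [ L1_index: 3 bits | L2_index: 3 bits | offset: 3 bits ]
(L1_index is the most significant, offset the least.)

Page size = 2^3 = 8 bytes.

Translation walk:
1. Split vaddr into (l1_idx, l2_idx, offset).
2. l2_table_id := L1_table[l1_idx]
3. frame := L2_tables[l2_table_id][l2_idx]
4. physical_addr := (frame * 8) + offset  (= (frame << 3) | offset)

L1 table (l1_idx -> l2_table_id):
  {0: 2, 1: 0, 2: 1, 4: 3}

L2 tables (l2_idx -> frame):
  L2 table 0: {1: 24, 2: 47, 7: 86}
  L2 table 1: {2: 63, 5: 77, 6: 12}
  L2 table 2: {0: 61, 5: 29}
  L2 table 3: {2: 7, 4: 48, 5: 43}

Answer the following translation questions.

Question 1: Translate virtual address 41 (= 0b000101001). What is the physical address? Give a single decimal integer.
Answer: 233

Derivation:
vaddr = 41 = 0b000101001
Split: l1_idx=0, l2_idx=5, offset=1
L1[0] = 2
L2[2][5] = 29
paddr = 29 * 8 + 1 = 233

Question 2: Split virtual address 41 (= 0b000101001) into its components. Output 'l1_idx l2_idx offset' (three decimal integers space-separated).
vaddr = 41 = 0b000101001
  top 3 bits -> l1_idx = 0
  next 3 bits -> l2_idx = 5
  bottom 3 bits -> offset = 1

Answer: 0 5 1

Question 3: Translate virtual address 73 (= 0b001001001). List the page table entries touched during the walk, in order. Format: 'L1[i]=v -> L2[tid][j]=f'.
Answer: L1[1]=0 -> L2[0][1]=24

Derivation:
vaddr = 73 = 0b001001001
Split: l1_idx=1, l2_idx=1, offset=1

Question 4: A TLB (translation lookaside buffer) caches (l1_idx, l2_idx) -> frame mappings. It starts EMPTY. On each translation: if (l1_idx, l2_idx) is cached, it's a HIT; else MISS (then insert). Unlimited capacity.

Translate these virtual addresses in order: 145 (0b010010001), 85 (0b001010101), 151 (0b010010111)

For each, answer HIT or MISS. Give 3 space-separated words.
vaddr=145: (2,2) not in TLB -> MISS, insert
vaddr=85: (1,2) not in TLB -> MISS, insert
vaddr=151: (2,2) in TLB -> HIT

Answer: MISS MISS HIT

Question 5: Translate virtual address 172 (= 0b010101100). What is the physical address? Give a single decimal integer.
Answer: 620

Derivation:
vaddr = 172 = 0b010101100
Split: l1_idx=2, l2_idx=5, offset=4
L1[2] = 1
L2[1][5] = 77
paddr = 77 * 8 + 4 = 620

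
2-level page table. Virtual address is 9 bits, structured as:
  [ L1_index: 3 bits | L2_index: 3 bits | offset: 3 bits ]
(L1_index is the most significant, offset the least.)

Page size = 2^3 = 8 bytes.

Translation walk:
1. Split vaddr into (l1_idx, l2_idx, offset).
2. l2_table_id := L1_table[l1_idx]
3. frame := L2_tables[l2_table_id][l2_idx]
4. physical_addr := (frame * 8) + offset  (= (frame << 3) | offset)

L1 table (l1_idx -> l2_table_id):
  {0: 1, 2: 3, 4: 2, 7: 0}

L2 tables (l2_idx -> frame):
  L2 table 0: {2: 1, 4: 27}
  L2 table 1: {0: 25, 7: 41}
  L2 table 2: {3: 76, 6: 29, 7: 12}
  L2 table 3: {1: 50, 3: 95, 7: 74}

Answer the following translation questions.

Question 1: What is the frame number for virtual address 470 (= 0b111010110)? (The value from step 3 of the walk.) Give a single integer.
vaddr = 470: l1_idx=7, l2_idx=2
L1[7] = 0; L2[0][2] = 1

Answer: 1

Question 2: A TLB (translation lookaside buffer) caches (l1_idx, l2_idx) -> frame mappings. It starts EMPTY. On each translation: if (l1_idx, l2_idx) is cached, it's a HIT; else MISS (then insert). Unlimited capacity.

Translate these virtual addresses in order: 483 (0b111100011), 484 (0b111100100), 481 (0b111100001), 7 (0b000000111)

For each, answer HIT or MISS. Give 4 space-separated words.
vaddr=483: (7,4) not in TLB -> MISS, insert
vaddr=484: (7,4) in TLB -> HIT
vaddr=481: (7,4) in TLB -> HIT
vaddr=7: (0,0) not in TLB -> MISS, insert

Answer: MISS HIT HIT MISS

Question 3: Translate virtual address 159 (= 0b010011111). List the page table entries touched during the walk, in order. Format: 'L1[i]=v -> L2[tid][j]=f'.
Answer: L1[2]=3 -> L2[3][3]=95

Derivation:
vaddr = 159 = 0b010011111
Split: l1_idx=2, l2_idx=3, offset=7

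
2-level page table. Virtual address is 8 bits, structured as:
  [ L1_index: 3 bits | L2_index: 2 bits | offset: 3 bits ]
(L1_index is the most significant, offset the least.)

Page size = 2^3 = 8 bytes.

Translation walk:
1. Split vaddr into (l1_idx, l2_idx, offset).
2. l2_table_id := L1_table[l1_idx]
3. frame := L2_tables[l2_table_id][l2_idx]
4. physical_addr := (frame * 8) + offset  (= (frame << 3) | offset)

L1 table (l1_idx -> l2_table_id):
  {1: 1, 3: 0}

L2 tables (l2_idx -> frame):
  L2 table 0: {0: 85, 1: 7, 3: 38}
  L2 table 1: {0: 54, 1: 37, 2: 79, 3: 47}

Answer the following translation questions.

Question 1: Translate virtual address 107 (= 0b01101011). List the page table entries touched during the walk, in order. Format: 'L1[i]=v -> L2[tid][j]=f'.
vaddr = 107 = 0b01101011
Split: l1_idx=3, l2_idx=1, offset=3

Answer: L1[3]=0 -> L2[0][1]=7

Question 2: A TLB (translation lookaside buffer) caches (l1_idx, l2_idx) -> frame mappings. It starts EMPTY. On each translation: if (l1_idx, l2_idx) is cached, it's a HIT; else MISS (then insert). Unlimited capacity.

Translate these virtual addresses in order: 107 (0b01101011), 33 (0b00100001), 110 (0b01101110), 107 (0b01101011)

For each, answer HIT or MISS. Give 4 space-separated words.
Answer: MISS MISS HIT HIT

Derivation:
vaddr=107: (3,1) not in TLB -> MISS, insert
vaddr=33: (1,0) not in TLB -> MISS, insert
vaddr=110: (3,1) in TLB -> HIT
vaddr=107: (3,1) in TLB -> HIT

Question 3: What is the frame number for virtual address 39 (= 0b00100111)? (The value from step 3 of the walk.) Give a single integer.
vaddr = 39: l1_idx=1, l2_idx=0
L1[1] = 1; L2[1][0] = 54

Answer: 54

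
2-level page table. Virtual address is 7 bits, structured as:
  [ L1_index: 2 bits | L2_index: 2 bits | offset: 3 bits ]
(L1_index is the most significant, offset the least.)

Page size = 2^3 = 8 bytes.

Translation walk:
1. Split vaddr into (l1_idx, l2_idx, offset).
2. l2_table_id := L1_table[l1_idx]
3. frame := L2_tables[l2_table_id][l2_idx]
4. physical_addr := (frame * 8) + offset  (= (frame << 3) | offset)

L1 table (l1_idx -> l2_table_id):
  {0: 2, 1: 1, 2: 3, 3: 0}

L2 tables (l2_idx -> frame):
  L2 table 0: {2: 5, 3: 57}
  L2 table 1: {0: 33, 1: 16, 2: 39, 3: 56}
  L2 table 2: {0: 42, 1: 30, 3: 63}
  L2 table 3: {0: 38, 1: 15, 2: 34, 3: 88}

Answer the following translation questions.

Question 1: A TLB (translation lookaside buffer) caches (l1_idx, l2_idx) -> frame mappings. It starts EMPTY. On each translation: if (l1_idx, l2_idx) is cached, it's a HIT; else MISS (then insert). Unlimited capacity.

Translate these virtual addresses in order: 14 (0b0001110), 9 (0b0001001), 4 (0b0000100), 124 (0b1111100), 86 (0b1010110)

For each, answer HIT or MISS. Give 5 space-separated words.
Answer: MISS HIT MISS MISS MISS

Derivation:
vaddr=14: (0,1) not in TLB -> MISS, insert
vaddr=9: (0,1) in TLB -> HIT
vaddr=4: (0,0) not in TLB -> MISS, insert
vaddr=124: (3,3) not in TLB -> MISS, insert
vaddr=86: (2,2) not in TLB -> MISS, insert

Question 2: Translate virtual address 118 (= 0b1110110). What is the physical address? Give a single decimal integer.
Answer: 46

Derivation:
vaddr = 118 = 0b1110110
Split: l1_idx=3, l2_idx=2, offset=6
L1[3] = 0
L2[0][2] = 5
paddr = 5 * 8 + 6 = 46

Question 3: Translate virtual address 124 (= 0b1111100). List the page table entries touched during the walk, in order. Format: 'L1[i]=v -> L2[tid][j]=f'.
vaddr = 124 = 0b1111100
Split: l1_idx=3, l2_idx=3, offset=4

Answer: L1[3]=0 -> L2[0][3]=57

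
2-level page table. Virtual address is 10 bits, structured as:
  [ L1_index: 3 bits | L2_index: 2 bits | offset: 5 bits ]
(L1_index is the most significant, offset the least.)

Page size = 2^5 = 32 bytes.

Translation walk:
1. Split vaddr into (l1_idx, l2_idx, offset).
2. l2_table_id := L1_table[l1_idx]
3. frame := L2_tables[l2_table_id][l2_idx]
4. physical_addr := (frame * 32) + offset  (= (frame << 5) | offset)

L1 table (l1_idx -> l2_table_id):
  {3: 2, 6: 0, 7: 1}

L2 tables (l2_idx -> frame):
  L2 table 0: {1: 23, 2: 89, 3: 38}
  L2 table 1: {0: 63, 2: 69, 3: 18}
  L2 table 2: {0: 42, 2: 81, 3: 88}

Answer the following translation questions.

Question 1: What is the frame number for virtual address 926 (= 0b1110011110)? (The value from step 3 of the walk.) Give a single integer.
Answer: 63

Derivation:
vaddr = 926: l1_idx=7, l2_idx=0
L1[7] = 1; L2[1][0] = 63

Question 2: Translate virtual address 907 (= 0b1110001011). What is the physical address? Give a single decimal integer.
Answer: 2027

Derivation:
vaddr = 907 = 0b1110001011
Split: l1_idx=7, l2_idx=0, offset=11
L1[7] = 1
L2[1][0] = 63
paddr = 63 * 32 + 11 = 2027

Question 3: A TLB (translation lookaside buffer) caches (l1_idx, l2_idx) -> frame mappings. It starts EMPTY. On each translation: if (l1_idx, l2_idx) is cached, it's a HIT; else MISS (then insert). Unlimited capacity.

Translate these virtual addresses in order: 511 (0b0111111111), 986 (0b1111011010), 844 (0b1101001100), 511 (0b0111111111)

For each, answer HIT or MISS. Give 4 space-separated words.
Answer: MISS MISS MISS HIT

Derivation:
vaddr=511: (3,3) not in TLB -> MISS, insert
vaddr=986: (7,2) not in TLB -> MISS, insert
vaddr=844: (6,2) not in TLB -> MISS, insert
vaddr=511: (3,3) in TLB -> HIT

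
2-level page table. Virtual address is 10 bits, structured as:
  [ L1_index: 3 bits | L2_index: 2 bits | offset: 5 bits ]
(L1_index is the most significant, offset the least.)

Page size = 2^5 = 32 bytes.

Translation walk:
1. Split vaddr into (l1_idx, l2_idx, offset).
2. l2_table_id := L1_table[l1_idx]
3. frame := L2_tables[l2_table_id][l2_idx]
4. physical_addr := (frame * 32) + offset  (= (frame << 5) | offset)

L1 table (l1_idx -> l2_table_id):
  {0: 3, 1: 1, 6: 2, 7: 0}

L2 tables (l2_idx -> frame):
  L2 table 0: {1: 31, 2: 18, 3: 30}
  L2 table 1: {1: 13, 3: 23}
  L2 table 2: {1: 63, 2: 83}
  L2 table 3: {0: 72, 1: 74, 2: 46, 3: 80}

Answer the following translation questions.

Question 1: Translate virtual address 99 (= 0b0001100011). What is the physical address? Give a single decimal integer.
vaddr = 99 = 0b0001100011
Split: l1_idx=0, l2_idx=3, offset=3
L1[0] = 3
L2[3][3] = 80
paddr = 80 * 32 + 3 = 2563

Answer: 2563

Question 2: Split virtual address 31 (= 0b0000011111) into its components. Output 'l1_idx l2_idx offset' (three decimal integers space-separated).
Answer: 0 0 31

Derivation:
vaddr = 31 = 0b0000011111
  top 3 bits -> l1_idx = 0
  next 2 bits -> l2_idx = 0
  bottom 5 bits -> offset = 31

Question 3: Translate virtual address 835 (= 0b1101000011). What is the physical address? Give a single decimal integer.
Answer: 2659

Derivation:
vaddr = 835 = 0b1101000011
Split: l1_idx=6, l2_idx=2, offset=3
L1[6] = 2
L2[2][2] = 83
paddr = 83 * 32 + 3 = 2659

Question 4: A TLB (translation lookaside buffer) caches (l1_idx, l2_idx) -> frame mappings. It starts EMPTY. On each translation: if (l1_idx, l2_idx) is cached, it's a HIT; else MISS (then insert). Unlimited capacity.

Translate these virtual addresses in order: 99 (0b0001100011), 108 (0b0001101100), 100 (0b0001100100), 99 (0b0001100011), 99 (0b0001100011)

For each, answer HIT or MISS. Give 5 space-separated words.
vaddr=99: (0,3) not in TLB -> MISS, insert
vaddr=108: (0,3) in TLB -> HIT
vaddr=100: (0,3) in TLB -> HIT
vaddr=99: (0,3) in TLB -> HIT
vaddr=99: (0,3) in TLB -> HIT

Answer: MISS HIT HIT HIT HIT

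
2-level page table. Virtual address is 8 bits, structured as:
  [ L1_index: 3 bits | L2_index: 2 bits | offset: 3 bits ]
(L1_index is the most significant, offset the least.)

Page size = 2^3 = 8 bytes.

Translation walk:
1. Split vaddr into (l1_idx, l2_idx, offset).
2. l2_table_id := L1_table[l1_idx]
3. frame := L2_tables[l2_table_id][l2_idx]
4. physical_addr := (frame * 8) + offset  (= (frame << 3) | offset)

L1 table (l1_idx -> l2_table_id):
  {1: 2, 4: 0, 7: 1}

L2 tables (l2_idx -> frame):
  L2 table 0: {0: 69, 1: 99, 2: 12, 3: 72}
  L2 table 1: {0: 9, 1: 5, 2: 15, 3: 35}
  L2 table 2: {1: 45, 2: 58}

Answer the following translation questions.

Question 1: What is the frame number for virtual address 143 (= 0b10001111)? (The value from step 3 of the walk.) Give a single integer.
vaddr = 143: l1_idx=4, l2_idx=1
L1[4] = 0; L2[0][1] = 99

Answer: 99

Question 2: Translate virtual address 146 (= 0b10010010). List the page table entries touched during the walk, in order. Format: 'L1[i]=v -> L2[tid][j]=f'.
vaddr = 146 = 0b10010010
Split: l1_idx=4, l2_idx=2, offset=2

Answer: L1[4]=0 -> L2[0][2]=12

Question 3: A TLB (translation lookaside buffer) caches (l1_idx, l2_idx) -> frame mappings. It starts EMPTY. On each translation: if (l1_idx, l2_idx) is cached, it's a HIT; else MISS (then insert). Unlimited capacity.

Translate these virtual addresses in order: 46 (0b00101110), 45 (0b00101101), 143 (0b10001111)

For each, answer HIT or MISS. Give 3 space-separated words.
Answer: MISS HIT MISS

Derivation:
vaddr=46: (1,1) not in TLB -> MISS, insert
vaddr=45: (1,1) in TLB -> HIT
vaddr=143: (4,1) not in TLB -> MISS, insert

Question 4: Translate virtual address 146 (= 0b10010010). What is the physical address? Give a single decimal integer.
Answer: 98

Derivation:
vaddr = 146 = 0b10010010
Split: l1_idx=4, l2_idx=2, offset=2
L1[4] = 0
L2[0][2] = 12
paddr = 12 * 8 + 2 = 98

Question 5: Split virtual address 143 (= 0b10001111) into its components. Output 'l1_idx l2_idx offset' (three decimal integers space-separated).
vaddr = 143 = 0b10001111
  top 3 bits -> l1_idx = 4
  next 2 bits -> l2_idx = 1
  bottom 3 bits -> offset = 7

Answer: 4 1 7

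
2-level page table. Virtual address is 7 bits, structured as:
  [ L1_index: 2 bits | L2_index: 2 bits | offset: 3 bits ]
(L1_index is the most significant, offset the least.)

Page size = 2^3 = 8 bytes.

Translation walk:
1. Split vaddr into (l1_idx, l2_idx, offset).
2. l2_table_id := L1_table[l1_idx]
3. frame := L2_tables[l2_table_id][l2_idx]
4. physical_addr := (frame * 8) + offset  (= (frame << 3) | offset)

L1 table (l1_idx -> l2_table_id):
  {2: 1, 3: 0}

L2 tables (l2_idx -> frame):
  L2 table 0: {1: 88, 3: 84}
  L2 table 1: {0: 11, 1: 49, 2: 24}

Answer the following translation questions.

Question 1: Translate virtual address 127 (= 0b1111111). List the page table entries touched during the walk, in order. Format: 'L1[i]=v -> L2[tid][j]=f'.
vaddr = 127 = 0b1111111
Split: l1_idx=3, l2_idx=3, offset=7

Answer: L1[3]=0 -> L2[0][3]=84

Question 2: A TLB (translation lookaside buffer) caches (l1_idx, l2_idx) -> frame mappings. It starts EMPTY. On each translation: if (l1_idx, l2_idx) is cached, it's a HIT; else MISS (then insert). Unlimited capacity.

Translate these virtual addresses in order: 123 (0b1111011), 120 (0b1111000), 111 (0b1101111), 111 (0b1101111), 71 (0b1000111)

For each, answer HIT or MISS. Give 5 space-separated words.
vaddr=123: (3,3) not in TLB -> MISS, insert
vaddr=120: (3,3) in TLB -> HIT
vaddr=111: (3,1) not in TLB -> MISS, insert
vaddr=111: (3,1) in TLB -> HIT
vaddr=71: (2,0) not in TLB -> MISS, insert

Answer: MISS HIT MISS HIT MISS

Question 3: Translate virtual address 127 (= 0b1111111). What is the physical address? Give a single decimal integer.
Answer: 679

Derivation:
vaddr = 127 = 0b1111111
Split: l1_idx=3, l2_idx=3, offset=7
L1[3] = 0
L2[0][3] = 84
paddr = 84 * 8 + 7 = 679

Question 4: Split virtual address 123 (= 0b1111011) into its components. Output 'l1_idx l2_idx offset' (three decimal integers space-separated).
Answer: 3 3 3

Derivation:
vaddr = 123 = 0b1111011
  top 2 bits -> l1_idx = 3
  next 2 bits -> l2_idx = 3
  bottom 3 bits -> offset = 3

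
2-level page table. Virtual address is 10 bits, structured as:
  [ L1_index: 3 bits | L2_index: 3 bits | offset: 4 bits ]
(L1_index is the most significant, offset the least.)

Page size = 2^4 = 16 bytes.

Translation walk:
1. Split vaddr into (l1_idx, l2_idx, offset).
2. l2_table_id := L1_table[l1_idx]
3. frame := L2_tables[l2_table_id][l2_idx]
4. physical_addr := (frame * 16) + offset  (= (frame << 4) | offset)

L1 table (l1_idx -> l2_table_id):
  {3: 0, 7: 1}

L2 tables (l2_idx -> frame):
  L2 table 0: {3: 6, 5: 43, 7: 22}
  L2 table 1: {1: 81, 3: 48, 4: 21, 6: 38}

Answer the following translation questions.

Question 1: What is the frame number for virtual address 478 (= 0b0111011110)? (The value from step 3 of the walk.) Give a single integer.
Answer: 43

Derivation:
vaddr = 478: l1_idx=3, l2_idx=5
L1[3] = 0; L2[0][5] = 43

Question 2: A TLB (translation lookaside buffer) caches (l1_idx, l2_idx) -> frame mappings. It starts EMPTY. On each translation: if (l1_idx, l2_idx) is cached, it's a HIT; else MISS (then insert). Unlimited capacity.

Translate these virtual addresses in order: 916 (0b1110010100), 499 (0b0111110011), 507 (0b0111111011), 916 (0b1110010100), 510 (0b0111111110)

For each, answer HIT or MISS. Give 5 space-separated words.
Answer: MISS MISS HIT HIT HIT

Derivation:
vaddr=916: (7,1) not in TLB -> MISS, insert
vaddr=499: (3,7) not in TLB -> MISS, insert
vaddr=507: (3,7) in TLB -> HIT
vaddr=916: (7,1) in TLB -> HIT
vaddr=510: (3,7) in TLB -> HIT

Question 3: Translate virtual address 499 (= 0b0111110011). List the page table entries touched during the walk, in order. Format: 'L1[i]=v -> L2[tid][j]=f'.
vaddr = 499 = 0b0111110011
Split: l1_idx=3, l2_idx=7, offset=3

Answer: L1[3]=0 -> L2[0][7]=22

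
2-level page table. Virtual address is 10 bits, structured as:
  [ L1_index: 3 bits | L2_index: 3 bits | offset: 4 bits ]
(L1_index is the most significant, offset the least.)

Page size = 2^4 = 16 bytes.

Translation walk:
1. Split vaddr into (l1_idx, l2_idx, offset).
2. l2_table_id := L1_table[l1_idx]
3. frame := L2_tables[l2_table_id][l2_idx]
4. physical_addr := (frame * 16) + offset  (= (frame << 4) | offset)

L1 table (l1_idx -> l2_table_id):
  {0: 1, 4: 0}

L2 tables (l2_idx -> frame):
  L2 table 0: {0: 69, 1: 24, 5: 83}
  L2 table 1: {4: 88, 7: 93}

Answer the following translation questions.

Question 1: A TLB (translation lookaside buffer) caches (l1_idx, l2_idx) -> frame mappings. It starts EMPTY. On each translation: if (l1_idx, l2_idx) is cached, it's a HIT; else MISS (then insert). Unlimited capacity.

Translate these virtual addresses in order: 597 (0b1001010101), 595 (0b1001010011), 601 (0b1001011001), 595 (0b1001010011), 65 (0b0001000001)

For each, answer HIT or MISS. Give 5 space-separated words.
vaddr=597: (4,5) not in TLB -> MISS, insert
vaddr=595: (4,5) in TLB -> HIT
vaddr=601: (4,5) in TLB -> HIT
vaddr=595: (4,5) in TLB -> HIT
vaddr=65: (0,4) not in TLB -> MISS, insert

Answer: MISS HIT HIT HIT MISS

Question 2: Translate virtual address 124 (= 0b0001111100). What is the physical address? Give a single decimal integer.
vaddr = 124 = 0b0001111100
Split: l1_idx=0, l2_idx=7, offset=12
L1[0] = 1
L2[1][7] = 93
paddr = 93 * 16 + 12 = 1500

Answer: 1500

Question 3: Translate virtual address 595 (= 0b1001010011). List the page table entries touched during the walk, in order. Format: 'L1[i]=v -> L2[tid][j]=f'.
Answer: L1[4]=0 -> L2[0][5]=83

Derivation:
vaddr = 595 = 0b1001010011
Split: l1_idx=4, l2_idx=5, offset=3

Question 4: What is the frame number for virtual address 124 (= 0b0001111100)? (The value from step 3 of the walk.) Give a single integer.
vaddr = 124: l1_idx=0, l2_idx=7
L1[0] = 1; L2[1][7] = 93

Answer: 93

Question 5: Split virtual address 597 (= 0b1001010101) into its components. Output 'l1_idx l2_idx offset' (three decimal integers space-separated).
vaddr = 597 = 0b1001010101
  top 3 bits -> l1_idx = 4
  next 3 bits -> l2_idx = 5
  bottom 4 bits -> offset = 5

Answer: 4 5 5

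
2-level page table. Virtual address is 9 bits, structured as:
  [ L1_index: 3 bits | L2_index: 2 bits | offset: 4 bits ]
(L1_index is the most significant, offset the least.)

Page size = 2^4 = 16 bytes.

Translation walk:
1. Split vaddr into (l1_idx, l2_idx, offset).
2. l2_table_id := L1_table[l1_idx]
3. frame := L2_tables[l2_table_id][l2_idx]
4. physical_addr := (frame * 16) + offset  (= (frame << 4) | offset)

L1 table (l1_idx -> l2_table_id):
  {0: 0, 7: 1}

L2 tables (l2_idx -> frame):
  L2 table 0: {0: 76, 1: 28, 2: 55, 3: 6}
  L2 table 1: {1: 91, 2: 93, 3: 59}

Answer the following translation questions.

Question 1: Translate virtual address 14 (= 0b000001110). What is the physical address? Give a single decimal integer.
Answer: 1230

Derivation:
vaddr = 14 = 0b000001110
Split: l1_idx=0, l2_idx=0, offset=14
L1[0] = 0
L2[0][0] = 76
paddr = 76 * 16 + 14 = 1230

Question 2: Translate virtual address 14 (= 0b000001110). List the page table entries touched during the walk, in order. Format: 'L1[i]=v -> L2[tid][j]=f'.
Answer: L1[0]=0 -> L2[0][0]=76

Derivation:
vaddr = 14 = 0b000001110
Split: l1_idx=0, l2_idx=0, offset=14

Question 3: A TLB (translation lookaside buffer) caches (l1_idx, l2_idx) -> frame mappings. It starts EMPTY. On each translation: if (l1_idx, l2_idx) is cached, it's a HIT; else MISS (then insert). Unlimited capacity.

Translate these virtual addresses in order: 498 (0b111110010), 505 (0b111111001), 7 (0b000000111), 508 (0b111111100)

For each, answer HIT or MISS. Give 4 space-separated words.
Answer: MISS HIT MISS HIT

Derivation:
vaddr=498: (7,3) not in TLB -> MISS, insert
vaddr=505: (7,3) in TLB -> HIT
vaddr=7: (0,0) not in TLB -> MISS, insert
vaddr=508: (7,3) in TLB -> HIT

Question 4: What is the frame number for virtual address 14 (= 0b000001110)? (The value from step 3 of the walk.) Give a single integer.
Answer: 76

Derivation:
vaddr = 14: l1_idx=0, l2_idx=0
L1[0] = 0; L2[0][0] = 76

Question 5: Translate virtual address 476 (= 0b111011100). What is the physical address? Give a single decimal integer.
vaddr = 476 = 0b111011100
Split: l1_idx=7, l2_idx=1, offset=12
L1[7] = 1
L2[1][1] = 91
paddr = 91 * 16 + 12 = 1468

Answer: 1468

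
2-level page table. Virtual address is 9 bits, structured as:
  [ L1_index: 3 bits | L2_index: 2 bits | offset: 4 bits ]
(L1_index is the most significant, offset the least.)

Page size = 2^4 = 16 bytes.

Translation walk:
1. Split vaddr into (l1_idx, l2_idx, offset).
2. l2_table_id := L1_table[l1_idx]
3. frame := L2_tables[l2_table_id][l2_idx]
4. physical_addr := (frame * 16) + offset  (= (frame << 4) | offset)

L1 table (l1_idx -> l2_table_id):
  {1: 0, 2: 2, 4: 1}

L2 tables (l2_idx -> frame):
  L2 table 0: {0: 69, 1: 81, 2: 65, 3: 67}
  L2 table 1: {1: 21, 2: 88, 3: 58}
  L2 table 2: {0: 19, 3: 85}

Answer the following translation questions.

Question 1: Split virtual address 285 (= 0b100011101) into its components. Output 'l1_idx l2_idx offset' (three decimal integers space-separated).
vaddr = 285 = 0b100011101
  top 3 bits -> l1_idx = 4
  next 2 bits -> l2_idx = 1
  bottom 4 bits -> offset = 13

Answer: 4 1 13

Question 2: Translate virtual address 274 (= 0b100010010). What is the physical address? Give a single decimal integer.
Answer: 338

Derivation:
vaddr = 274 = 0b100010010
Split: l1_idx=4, l2_idx=1, offset=2
L1[4] = 1
L2[1][1] = 21
paddr = 21 * 16 + 2 = 338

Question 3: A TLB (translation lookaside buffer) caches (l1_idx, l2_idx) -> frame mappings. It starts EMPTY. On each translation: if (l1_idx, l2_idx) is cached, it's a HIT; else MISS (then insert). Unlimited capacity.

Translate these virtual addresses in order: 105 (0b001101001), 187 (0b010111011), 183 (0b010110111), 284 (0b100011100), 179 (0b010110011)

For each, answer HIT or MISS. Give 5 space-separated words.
vaddr=105: (1,2) not in TLB -> MISS, insert
vaddr=187: (2,3) not in TLB -> MISS, insert
vaddr=183: (2,3) in TLB -> HIT
vaddr=284: (4,1) not in TLB -> MISS, insert
vaddr=179: (2,3) in TLB -> HIT

Answer: MISS MISS HIT MISS HIT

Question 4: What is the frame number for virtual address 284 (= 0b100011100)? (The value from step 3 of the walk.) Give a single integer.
vaddr = 284: l1_idx=4, l2_idx=1
L1[4] = 1; L2[1][1] = 21

Answer: 21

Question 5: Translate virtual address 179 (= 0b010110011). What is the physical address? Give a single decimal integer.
Answer: 1363

Derivation:
vaddr = 179 = 0b010110011
Split: l1_idx=2, l2_idx=3, offset=3
L1[2] = 2
L2[2][3] = 85
paddr = 85 * 16 + 3 = 1363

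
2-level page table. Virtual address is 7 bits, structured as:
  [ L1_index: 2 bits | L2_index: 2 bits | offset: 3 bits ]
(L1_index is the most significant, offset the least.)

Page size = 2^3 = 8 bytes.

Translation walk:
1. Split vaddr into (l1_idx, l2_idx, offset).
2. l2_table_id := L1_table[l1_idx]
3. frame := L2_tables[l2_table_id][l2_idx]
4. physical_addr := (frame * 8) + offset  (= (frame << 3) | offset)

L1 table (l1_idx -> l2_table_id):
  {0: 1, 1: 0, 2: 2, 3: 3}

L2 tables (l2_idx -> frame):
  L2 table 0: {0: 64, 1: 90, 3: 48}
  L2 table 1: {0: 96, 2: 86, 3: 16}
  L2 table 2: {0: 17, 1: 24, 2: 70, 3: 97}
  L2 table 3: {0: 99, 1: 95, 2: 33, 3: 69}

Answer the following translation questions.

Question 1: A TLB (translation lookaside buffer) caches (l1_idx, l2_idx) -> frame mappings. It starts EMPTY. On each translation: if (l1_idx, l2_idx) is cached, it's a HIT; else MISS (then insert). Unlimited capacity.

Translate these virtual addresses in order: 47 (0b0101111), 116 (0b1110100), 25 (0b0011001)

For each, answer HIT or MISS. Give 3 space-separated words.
Answer: MISS MISS MISS

Derivation:
vaddr=47: (1,1) not in TLB -> MISS, insert
vaddr=116: (3,2) not in TLB -> MISS, insert
vaddr=25: (0,3) not in TLB -> MISS, insert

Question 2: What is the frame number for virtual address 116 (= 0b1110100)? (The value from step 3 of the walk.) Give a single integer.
Answer: 33

Derivation:
vaddr = 116: l1_idx=3, l2_idx=2
L1[3] = 3; L2[3][2] = 33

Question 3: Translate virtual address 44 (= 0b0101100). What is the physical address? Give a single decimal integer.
vaddr = 44 = 0b0101100
Split: l1_idx=1, l2_idx=1, offset=4
L1[1] = 0
L2[0][1] = 90
paddr = 90 * 8 + 4 = 724

Answer: 724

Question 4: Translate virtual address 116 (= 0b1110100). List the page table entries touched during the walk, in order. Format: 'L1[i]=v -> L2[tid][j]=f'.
Answer: L1[3]=3 -> L2[3][2]=33

Derivation:
vaddr = 116 = 0b1110100
Split: l1_idx=3, l2_idx=2, offset=4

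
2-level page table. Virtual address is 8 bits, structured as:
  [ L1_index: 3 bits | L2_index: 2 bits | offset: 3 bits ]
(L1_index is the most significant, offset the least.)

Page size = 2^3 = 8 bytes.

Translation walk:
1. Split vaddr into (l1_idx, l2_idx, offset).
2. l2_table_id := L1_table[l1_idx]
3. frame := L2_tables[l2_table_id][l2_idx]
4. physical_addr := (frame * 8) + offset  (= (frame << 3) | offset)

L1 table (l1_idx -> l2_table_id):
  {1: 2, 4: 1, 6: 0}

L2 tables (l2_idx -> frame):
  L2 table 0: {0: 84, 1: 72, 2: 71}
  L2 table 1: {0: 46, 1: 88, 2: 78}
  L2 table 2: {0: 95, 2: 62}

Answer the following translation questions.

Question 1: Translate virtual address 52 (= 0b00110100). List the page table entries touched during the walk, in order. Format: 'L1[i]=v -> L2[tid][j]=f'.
Answer: L1[1]=2 -> L2[2][2]=62

Derivation:
vaddr = 52 = 0b00110100
Split: l1_idx=1, l2_idx=2, offset=4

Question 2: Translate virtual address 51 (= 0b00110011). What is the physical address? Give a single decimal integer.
vaddr = 51 = 0b00110011
Split: l1_idx=1, l2_idx=2, offset=3
L1[1] = 2
L2[2][2] = 62
paddr = 62 * 8 + 3 = 499

Answer: 499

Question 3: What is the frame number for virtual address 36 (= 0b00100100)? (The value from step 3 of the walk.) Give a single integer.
vaddr = 36: l1_idx=1, l2_idx=0
L1[1] = 2; L2[2][0] = 95

Answer: 95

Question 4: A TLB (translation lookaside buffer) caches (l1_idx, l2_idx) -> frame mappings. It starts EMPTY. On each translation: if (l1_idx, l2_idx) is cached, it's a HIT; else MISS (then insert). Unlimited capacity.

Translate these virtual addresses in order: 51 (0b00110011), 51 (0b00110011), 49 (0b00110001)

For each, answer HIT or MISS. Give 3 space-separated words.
Answer: MISS HIT HIT

Derivation:
vaddr=51: (1,2) not in TLB -> MISS, insert
vaddr=51: (1,2) in TLB -> HIT
vaddr=49: (1,2) in TLB -> HIT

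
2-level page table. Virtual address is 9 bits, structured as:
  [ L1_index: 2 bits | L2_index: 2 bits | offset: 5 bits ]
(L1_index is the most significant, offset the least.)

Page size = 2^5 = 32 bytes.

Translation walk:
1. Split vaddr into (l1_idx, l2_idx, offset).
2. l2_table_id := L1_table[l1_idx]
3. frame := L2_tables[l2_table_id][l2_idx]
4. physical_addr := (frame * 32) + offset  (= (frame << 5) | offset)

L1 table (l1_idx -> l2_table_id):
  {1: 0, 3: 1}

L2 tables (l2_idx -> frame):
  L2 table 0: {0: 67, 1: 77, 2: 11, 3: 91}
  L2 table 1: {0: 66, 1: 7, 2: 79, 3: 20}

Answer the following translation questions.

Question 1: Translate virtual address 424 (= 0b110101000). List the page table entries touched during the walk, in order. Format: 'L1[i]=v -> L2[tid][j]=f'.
vaddr = 424 = 0b110101000
Split: l1_idx=3, l2_idx=1, offset=8

Answer: L1[3]=1 -> L2[1][1]=7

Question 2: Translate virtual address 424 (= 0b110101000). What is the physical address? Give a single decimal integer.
Answer: 232

Derivation:
vaddr = 424 = 0b110101000
Split: l1_idx=3, l2_idx=1, offset=8
L1[3] = 1
L2[1][1] = 7
paddr = 7 * 32 + 8 = 232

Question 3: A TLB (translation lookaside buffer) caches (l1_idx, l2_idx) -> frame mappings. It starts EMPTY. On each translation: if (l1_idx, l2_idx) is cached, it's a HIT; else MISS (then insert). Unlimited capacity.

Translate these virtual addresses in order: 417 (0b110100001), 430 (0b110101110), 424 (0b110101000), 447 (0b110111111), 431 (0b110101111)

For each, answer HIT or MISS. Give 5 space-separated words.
vaddr=417: (3,1) not in TLB -> MISS, insert
vaddr=430: (3,1) in TLB -> HIT
vaddr=424: (3,1) in TLB -> HIT
vaddr=447: (3,1) in TLB -> HIT
vaddr=431: (3,1) in TLB -> HIT

Answer: MISS HIT HIT HIT HIT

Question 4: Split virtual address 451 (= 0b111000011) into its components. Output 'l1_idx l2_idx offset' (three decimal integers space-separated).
Answer: 3 2 3

Derivation:
vaddr = 451 = 0b111000011
  top 2 bits -> l1_idx = 3
  next 2 bits -> l2_idx = 2
  bottom 5 bits -> offset = 3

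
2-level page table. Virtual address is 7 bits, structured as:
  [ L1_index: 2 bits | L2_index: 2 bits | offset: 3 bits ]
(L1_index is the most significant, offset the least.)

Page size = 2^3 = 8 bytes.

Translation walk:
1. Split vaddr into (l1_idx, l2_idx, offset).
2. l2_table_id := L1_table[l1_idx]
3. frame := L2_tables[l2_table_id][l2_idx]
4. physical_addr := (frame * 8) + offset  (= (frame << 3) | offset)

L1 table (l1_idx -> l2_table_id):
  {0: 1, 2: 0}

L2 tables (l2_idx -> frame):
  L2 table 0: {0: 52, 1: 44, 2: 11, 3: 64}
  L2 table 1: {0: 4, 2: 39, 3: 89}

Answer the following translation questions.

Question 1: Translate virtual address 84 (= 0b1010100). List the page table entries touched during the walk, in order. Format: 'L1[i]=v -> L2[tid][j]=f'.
Answer: L1[2]=0 -> L2[0][2]=11

Derivation:
vaddr = 84 = 0b1010100
Split: l1_idx=2, l2_idx=2, offset=4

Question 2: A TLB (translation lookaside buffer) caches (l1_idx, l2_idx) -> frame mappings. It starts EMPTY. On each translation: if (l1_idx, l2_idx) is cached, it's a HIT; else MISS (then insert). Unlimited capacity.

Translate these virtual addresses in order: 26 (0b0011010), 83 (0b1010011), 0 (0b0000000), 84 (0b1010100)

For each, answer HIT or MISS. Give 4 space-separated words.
Answer: MISS MISS MISS HIT

Derivation:
vaddr=26: (0,3) not in TLB -> MISS, insert
vaddr=83: (2,2) not in TLB -> MISS, insert
vaddr=0: (0,0) not in TLB -> MISS, insert
vaddr=84: (2,2) in TLB -> HIT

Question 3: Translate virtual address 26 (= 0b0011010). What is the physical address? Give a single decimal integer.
Answer: 714

Derivation:
vaddr = 26 = 0b0011010
Split: l1_idx=0, l2_idx=3, offset=2
L1[0] = 1
L2[1][3] = 89
paddr = 89 * 8 + 2 = 714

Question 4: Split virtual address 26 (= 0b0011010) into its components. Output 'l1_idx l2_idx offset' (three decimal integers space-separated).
Answer: 0 3 2

Derivation:
vaddr = 26 = 0b0011010
  top 2 bits -> l1_idx = 0
  next 2 bits -> l2_idx = 3
  bottom 3 bits -> offset = 2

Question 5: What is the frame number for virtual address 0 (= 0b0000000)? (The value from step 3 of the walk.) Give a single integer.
Answer: 4

Derivation:
vaddr = 0: l1_idx=0, l2_idx=0
L1[0] = 1; L2[1][0] = 4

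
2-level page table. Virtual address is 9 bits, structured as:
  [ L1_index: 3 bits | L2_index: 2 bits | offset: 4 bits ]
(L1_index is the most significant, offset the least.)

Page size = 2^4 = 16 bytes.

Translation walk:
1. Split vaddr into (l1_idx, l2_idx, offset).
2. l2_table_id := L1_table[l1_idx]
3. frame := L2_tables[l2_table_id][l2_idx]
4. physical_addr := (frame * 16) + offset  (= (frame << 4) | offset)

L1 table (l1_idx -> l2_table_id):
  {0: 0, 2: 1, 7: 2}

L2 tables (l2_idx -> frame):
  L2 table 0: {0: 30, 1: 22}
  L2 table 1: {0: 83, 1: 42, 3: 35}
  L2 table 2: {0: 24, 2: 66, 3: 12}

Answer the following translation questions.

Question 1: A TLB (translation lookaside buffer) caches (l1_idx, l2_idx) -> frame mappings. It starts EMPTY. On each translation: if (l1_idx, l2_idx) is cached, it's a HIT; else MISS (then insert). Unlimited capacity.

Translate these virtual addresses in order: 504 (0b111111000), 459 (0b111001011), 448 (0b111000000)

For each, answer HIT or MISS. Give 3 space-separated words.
vaddr=504: (7,3) not in TLB -> MISS, insert
vaddr=459: (7,0) not in TLB -> MISS, insert
vaddr=448: (7,0) in TLB -> HIT

Answer: MISS MISS HIT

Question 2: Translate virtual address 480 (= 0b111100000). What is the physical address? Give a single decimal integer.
vaddr = 480 = 0b111100000
Split: l1_idx=7, l2_idx=2, offset=0
L1[7] = 2
L2[2][2] = 66
paddr = 66 * 16 + 0 = 1056

Answer: 1056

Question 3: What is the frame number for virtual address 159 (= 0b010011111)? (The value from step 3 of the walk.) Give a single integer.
Answer: 42

Derivation:
vaddr = 159: l1_idx=2, l2_idx=1
L1[2] = 1; L2[1][1] = 42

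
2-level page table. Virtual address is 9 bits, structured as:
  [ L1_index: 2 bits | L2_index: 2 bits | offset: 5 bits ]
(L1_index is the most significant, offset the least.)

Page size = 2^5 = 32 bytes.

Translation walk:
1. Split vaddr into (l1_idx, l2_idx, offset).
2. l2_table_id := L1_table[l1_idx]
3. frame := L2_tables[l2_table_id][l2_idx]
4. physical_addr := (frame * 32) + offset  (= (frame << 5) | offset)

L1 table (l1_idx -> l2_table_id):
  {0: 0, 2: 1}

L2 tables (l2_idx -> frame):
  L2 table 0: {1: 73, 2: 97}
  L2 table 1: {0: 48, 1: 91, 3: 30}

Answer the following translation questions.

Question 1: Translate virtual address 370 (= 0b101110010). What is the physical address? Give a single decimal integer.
Answer: 978

Derivation:
vaddr = 370 = 0b101110010
Split: l1_idx=2, l2_idx=3, offset=18
L1[2] = 1
L2[1][3] = 30
paddr = 30 * 32 + 18 = 978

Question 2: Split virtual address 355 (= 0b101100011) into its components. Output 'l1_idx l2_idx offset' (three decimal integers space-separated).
vaddr = 355 = 0b101100011
  top 2 bits -> l1_idx = 2
  next 2 bits -> l2_idx = 3
  bottom 5 bits -> offset = 3

Answer: 2 3 3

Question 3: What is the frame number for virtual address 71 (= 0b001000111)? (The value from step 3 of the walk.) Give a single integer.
vaddr = 71: l1_idx=0, l2_idx=2
L1[0] = 0; L2[0][2] = 97

Answer: 97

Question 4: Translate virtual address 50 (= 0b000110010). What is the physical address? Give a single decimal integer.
Answer: 2354

Derivation:
vaddr = 50 = 0b000110010
Split: l1_idx=0, l2_idx=1, offset=18
L1[0] = 0
L2[0][1] = 73
paddr = 73 * 32 + 18 = 2354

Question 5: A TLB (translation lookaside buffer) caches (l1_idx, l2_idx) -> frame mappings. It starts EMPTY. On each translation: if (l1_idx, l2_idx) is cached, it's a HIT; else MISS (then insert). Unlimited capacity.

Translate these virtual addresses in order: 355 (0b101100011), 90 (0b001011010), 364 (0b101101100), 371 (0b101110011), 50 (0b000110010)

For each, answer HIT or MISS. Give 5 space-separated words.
vaddr=355: (2,3) not in TLB -> MISS, insert
vaddr=90: (0,2) not in TLB -> MISS, insert
vaddr=364: (2,3) in TLB -> HIT
vaddr=371: (2,3) in TLB -> HIT
vaddr=50: (0,1) not in TLB -> MISS, insert

Answer: MISS MISS HIT HIT MISS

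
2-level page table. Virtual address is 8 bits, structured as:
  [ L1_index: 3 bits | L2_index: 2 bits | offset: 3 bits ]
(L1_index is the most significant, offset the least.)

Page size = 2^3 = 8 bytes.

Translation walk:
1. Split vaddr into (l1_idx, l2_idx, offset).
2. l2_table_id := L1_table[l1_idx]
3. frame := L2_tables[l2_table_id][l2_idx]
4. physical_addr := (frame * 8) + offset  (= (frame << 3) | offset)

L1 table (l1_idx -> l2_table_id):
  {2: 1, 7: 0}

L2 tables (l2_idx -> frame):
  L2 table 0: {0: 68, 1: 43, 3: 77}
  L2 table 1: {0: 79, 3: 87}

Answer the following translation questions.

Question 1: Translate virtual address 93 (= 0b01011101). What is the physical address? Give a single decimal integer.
vaddr = 93 = 0b01011101
Split: l1_idx=2, l2_idx=3, offset=5
L1[2] = 1
L2[1][3] = 87
paddr = 87 * 8 + 5 = 701

Answer: 701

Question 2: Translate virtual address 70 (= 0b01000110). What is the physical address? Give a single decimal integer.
Answer: 638

Derivation:
vaddr = 70 = 0b01000110
Split: l1_idx=2, l2_idx=0, offset=6
L1[2] = 1
L2[1][0] = 79
paddr = 79 * 8 + 6 = 638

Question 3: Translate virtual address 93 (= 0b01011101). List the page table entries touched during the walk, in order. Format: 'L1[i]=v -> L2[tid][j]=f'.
Answer: L1[2]=1 -> L2[1][3]=87

Derivation:
vaddr = 93 = 0b01011101
Split: l1_idx=2, l2_idx=3, offset=5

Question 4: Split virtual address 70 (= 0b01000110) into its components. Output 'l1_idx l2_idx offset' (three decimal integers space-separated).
Answer: 2 0 6

Derivation:
vaddr = 70 = 0b01000110
  top 3 bits -> l1_idx = 2
  next 2 bits -> l2_idx = 0
  bottom 3 bits -> offset = 6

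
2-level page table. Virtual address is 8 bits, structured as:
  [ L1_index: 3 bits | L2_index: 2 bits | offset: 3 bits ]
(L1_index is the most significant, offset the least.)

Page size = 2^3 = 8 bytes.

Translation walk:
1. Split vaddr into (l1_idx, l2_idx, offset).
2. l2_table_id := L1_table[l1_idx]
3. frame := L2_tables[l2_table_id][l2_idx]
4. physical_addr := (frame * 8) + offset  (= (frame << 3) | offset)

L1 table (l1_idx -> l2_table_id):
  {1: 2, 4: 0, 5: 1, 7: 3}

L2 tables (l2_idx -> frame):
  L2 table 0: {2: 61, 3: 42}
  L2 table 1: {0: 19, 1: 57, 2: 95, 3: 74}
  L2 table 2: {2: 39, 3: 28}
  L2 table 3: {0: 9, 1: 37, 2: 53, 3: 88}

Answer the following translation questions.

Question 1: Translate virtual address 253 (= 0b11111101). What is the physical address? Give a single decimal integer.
vaddr = 253 = 0b11111101
Split: l1_idx=7, l2_idx=3, offset=5
L1[7] = 3
L2[3][3] = 88
paddr = 88 * 8 + 5 = 709

Answer: 709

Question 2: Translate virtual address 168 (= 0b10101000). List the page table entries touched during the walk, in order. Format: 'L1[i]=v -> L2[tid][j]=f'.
vaddr = 168 = 0b10101000
Split: l1_idx=5, l2_idx=1, offset=0

Answer: L1[5]=1 -> L2[1][1]=57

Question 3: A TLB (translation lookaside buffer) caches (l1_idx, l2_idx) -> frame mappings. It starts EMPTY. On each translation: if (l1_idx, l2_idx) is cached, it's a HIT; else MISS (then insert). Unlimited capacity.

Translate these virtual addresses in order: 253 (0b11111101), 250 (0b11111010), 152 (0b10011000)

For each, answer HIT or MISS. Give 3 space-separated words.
Answer: MISS HIT MISS

Derivation:
vaddr=253: (7,3) not in TLB -> MISS, insert
vaddr=250: (7,3) in TLB -> HIT
vaddr=152: (4,3) not in TLB -> MISS, insert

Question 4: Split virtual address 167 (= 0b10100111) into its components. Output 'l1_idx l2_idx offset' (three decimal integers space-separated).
vaddr = 167 = 0b10100111
  top 3 bits -> l1_idx = 5
  next 2 bits -> l2_idx = 0
  bottom 3 bits -> offset = 7

Answer: 5 0 7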